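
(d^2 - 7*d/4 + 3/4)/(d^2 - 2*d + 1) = (d - 3/4)/(d - 1)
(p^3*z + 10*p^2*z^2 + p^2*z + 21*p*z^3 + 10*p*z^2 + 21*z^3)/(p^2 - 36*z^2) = z*(p^3 + 10*p^2*z + p^2 + 21*p*z^2 + 10*p*z + 21*z^2)/(p^2 - 36*z^2)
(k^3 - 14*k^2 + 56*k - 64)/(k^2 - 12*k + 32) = k - 2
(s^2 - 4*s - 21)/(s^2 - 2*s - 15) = (s - 7)/(s - 5)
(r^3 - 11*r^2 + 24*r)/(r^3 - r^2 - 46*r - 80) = r*(r - 3)/(r^2 + 7*r + 10)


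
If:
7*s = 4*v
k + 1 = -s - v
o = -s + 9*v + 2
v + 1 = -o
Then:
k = -1/2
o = -15/22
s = -2/11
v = -7/22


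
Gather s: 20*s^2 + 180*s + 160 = 20*s^2 + 180*s + 160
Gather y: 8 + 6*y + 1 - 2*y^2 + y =-2*y^2 + 7*y + 9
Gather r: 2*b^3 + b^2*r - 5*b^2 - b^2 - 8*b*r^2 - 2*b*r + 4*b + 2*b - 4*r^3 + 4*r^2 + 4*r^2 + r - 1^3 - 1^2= 2*b^3 - 6*b^2 + 6*b - 4*r^3 + r^2*(8 - 8*b) + r*(b^2 - 2*b + 1) - 2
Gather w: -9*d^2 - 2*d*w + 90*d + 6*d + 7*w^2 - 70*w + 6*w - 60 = -9*d^2 + 96*d + 7*w^2 + w*(-2*d - 64) - 60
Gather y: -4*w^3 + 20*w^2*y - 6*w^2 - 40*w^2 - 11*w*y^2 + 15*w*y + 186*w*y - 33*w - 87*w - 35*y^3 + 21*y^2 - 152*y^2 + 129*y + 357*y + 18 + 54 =-4*w^3 - 46*w^2 - 120*w - 35*y^3 + y^2*(-11*w - 131) + y*(20*w^2 + 201*w + 486) + 72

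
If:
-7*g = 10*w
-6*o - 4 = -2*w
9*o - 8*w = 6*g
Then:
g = -12/5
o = -8/75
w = 42/25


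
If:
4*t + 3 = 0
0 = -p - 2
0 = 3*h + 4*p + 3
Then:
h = 5/3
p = -2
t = -3/4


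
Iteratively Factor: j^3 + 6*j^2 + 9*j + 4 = (j + 1)*(j^2 + 5*j + 4) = (j + 1)^2*(j + 4)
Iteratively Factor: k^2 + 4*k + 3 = (k + 3)*(k + 1)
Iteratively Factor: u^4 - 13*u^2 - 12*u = (u + 1)*(u^3 - u^2 - 12*u) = (u - 4)*(u + 1)*(u^2 + 3*u) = (u - 4)*(u + 1)*(u + 3)*(u)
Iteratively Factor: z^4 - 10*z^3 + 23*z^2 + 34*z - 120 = (z + 2)*(z^3 - 12*z^2 + 47*z - 60) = (z - 3)*(z + 2)*(z^2 - 9*z + 20) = (z - 4)*(z - 3)*(z + 2)*(z - 5)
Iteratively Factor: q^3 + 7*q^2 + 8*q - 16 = (q + 4)*(q^2 + 3*q - 4) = (q + 4)^2*(q - 1)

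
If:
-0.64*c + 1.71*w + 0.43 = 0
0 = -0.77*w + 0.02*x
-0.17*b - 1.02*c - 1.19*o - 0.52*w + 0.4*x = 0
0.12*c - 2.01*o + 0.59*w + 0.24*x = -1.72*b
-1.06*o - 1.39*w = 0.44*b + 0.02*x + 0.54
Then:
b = -0.53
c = 0.72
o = -0.33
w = 0.02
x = 0.66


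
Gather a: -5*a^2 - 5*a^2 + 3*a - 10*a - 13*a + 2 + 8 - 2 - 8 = -10*a^2 - 20*a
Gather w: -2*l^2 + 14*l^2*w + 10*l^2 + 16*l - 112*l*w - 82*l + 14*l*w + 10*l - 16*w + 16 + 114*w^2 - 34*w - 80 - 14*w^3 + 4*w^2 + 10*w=8*l^2 - 56*l - 14*w^3 + 118*w^2 + w*(14*l^2 - 98*l - 40) - 64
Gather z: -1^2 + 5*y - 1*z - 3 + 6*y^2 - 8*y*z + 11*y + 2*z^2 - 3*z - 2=6*y^2 + 16*y + 2*z^2 + z*(-8*y - 4) - 6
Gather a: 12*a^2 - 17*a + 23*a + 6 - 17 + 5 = 12*a^2 + 6*a - 6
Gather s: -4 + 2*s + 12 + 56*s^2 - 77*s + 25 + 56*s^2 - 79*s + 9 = 112*s^2 - 154*s + 42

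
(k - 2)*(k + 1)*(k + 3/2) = k^3 + k^2/2 - 7*k/2 - 3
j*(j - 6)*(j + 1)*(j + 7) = j^4 + 2*j^3 - 41*j^2 - 42*j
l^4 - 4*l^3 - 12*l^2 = l^2*(l - 6)*(l + 2)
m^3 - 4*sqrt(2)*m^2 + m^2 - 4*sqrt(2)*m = m*(m + 1)*(m - 4*sqrt(2))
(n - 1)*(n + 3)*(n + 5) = n^3 + 7*n^2 + 7*n - 15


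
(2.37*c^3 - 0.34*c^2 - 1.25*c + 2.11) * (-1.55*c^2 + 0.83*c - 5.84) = -3.6735*c^5 + 2.4941*c^4 - 12.1855*c^3 - 2.3224*c^2 + 9.0513*c - 12.3224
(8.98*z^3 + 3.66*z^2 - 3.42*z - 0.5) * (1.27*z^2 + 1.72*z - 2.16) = 11.4046*z^5 + 20.0938*z^4 - 17.445*z^3 - 14.423*z^2 + 6.5272*z + 1.08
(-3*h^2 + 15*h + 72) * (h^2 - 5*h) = -3*h^4 + 30*h^3 - 3*h^2 - 360*h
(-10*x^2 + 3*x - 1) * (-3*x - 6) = 30*x^3 + 51*x^2 - 15*x + 6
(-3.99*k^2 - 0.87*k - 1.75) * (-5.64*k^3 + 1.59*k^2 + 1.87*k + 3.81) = 22.5036*k^5 - 1.4373*k^4 + 1.0254*k^3 - 19.6113*k^2 - 6.5872*k - 6.6675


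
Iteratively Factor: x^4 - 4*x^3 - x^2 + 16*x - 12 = (x - 3)*(x^3 - x^2 - 4*x + 4) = (x - 3)*(x + 2)*(x^2 - 3*x + 2) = (x - 3)*(x - 2)*(x + 2)*(x - 1)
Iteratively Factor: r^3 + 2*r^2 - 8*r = (r)*(r^2 + 2*r - 8) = r*(r - 2)*(r + 4)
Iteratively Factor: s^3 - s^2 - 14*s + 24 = (s - 3)*(s^2 + 2*s - 8) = (s - 3)*(s + 4)*(s - 2)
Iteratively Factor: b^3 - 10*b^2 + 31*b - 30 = (b - 2)*(b^2 - 8*b + 15) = (b - 5)*(b - 2)*(b - 3)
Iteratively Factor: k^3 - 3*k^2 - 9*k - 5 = (k + 1)*(k^2 - 4*k - 5) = (k - 5)*(k + 1)*(k + 1)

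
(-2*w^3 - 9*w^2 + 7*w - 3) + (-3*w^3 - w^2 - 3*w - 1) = -5*w^3 - 10*w^2 + 4*w - 4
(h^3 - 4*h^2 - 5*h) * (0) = 0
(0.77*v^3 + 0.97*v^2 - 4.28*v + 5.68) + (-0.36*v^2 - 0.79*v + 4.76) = 0.77*v^3 + 0.61*v^2 - 5.07*v + 10.44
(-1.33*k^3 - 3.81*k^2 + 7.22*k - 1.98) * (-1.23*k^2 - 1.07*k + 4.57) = 1.6359*k^5 + 6.1094*k^4 - 10.882*k^3 - 22.7017*k^2 + 35.114*k - 9.0486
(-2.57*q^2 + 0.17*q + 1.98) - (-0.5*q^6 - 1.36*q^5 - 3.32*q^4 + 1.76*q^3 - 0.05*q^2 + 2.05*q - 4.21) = 0.5*q^6 + 1.36*q^5 + 3.32*q^4 - 1.76*q^3 - 2.52*q^2 - 1.88*q + 6.19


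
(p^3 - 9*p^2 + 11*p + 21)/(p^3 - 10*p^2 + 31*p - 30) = (p^2 - 6*p - 7)/(p^2 - 7*p + 10)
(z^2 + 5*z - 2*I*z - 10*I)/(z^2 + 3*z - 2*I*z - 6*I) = (z + 5)/(z + 3)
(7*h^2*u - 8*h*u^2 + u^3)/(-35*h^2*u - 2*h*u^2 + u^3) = (-h + u)/(5*h + u)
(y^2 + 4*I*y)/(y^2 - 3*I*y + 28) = y/(y - 7*I)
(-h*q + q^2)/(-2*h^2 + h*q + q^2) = q/(2*h + q)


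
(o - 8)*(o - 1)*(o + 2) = o^3 - 7*o^2 - 10*o + 16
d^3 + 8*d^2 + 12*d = d*(d + 2)*(d + 6)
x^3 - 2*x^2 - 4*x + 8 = (x - 2)^2*(x + 2)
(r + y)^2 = r^2 + 2*r*y + y^2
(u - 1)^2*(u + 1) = u^3 - u^2 - u + 1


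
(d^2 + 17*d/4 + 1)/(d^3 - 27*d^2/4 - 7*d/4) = (d + 4)/(d*(d - 7))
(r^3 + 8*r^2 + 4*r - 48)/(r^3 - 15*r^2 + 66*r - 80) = (r^2 + 10*r + 24)/(r^2 - 13*r + 40)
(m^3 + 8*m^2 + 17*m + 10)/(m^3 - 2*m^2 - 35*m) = (m^2 + 3*m + 2)/(m*(m - 7))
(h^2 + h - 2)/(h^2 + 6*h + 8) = (h - 1)/(h + 4)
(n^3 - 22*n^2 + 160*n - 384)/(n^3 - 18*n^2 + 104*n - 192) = (n - 8)/(n - 4)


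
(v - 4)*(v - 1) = v^2 - 5*v + 4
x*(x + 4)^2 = x^3 + 8*x^2 + 16*x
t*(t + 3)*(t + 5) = t^3 + 8*t^2 + 15*t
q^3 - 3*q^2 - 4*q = q*(q - 4)*(q + 1)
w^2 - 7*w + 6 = (w - 6)*(w - 1)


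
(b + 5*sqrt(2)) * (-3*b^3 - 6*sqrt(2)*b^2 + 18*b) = -3*b^4 - 21*sqrt(2)*b^3 - 42*b^2 + 90*sqrt(2)*b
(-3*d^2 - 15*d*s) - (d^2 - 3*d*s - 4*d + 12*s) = -4*d^2 - 12*d*s + 4*d - 12*s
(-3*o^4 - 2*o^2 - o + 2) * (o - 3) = -3*o^5 + 9*o^4 - 2*o^3 + 5*o^2 + 5*o - 6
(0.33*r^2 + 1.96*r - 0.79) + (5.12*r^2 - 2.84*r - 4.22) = 5.45*r^2 - 0.88*r - 5.01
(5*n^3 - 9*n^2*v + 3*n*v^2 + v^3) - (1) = 5*n^3 - 9*n^2*v + 3*n*v^2 + v^3 - 1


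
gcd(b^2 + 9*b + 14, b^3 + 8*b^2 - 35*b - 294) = b + 7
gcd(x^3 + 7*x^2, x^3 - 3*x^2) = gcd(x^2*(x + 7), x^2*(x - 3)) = x^2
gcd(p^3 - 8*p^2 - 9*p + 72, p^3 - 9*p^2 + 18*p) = p - 3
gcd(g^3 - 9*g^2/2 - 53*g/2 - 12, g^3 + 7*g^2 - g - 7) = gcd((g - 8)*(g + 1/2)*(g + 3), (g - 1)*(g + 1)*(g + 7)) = 1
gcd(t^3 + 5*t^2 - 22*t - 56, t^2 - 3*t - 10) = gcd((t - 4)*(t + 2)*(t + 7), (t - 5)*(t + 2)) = t + 2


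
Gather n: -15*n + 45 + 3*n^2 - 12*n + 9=3*n^2 - 27*n + 54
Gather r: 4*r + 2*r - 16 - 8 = 6*r - 24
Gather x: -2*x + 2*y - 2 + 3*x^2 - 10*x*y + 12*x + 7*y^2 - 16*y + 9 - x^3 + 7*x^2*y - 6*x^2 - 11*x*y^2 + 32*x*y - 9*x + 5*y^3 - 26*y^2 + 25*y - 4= -x^3 + x^2*(7*y - 3) + x*(-11*y^2 + 22*y + 1) + 5*y^3 - 19*y^2 + 11*y + 3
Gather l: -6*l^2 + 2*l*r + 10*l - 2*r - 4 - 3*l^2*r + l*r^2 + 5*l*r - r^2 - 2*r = l^2*(-3*r - 6) + l*(r^2 + 7*r + 10) - r^2 - 4*r - 4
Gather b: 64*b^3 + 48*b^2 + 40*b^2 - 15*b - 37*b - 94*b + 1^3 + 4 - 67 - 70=64*b^3 + 88*b^2 - 146*b - 132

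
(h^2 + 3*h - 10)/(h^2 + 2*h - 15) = (h - 2)/(h - 3)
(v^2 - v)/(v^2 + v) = (v - 1)/(v + 1)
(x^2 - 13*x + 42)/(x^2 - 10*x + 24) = (x - 7)/(x - 4)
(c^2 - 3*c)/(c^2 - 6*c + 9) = c/(c - 3)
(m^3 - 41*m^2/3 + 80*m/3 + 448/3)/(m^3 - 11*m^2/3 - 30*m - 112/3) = (m - 8)/(m + 2)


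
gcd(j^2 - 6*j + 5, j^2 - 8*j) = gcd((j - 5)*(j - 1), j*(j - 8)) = 1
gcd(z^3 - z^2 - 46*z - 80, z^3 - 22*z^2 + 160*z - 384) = z - 8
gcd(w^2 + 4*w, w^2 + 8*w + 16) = w + 4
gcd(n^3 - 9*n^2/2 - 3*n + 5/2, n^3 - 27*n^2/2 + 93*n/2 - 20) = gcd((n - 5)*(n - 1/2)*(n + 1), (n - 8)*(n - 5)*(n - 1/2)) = n^2 - 11*n/2 + 5/2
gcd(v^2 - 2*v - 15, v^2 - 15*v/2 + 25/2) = v - 5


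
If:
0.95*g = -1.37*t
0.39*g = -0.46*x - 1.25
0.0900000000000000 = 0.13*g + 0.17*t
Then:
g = 7.43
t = -5.15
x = -9.01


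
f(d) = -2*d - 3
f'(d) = -2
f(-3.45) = 3.90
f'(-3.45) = -2.00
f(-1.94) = 0.88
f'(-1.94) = -2.00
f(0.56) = -4.12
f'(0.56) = -2.00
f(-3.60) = 4.20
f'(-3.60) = -2.00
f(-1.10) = -0.80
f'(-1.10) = -2.00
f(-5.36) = 7.72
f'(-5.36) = -2.00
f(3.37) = -9.74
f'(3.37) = -2.00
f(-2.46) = 1.92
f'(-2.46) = -2.00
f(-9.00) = 15.00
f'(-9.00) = -2.00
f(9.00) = -21.00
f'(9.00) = -2.00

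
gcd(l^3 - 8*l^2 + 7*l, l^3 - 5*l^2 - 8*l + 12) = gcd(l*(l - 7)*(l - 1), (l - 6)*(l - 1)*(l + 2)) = l - 1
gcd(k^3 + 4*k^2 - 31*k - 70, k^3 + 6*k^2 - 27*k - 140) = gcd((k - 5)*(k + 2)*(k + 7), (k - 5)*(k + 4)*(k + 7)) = k^2 + 2*k - 35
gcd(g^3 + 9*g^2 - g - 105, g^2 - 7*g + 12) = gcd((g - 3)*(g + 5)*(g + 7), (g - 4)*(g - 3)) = g - 3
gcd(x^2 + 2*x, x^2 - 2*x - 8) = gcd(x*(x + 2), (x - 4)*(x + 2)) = x + 2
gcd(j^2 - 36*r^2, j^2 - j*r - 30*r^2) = -j + 6*r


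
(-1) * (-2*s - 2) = 2*s + 2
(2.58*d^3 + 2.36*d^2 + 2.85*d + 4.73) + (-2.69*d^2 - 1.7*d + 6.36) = 2.58*d^3 - 0.33*d^2 + 1.15*d + 11.09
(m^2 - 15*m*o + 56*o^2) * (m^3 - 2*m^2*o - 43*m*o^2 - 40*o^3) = m^5 - 17*m^4*o + 43*m^3*o^2 + 493*m^2*o^3 - 1808*m*o^4 - 2240*o^5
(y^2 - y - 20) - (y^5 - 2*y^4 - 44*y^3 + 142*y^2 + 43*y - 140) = -y^5 + 2*y^4 + 44*y^3 - 141*y^2 - 44*y + 120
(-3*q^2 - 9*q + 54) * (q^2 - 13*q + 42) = -3*q^4 + 30*q^3 + 45*q^2 - 1080*q + 2268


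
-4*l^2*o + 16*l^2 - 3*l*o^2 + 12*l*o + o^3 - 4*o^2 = (-4*l + o)*(l + o)*(o - 4)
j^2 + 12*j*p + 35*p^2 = (j + 5*p)*(j + 7*p)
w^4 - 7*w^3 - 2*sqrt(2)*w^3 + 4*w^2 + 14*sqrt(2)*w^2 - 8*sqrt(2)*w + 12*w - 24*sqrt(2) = (w - 6)*(w - 2)*(w + 1)*(w - 2*sqrt(2))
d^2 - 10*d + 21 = (d - 7)*(d - 3)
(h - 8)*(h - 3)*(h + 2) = h^3 - 9*h^2 + 2*h + 48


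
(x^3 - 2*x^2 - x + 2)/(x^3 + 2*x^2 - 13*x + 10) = (x + 1)/(x + 5)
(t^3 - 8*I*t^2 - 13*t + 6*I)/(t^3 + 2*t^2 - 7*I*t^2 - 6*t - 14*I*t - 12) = (t - I)/(t + 2)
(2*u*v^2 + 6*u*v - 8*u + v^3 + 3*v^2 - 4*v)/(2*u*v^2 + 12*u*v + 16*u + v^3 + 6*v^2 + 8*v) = (v - 1)/(v + 2)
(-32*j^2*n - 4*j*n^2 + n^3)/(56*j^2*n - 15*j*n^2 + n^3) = (-4*j - n)/(7*j - n)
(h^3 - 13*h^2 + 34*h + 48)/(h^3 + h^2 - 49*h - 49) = (h^2 - 14*h + 48)/(h^2 - 49)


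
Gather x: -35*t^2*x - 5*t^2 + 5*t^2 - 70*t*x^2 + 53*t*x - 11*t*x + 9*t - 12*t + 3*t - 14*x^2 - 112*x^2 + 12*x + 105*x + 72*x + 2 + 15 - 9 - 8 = x^2*(-70*t - 126) + x*(-35*t^2 + 42*t + 189)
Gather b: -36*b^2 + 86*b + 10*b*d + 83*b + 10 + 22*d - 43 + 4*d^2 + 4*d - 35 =-36*b^2 + b*(10*d + 169) + 4*d^2 + 26*d - 68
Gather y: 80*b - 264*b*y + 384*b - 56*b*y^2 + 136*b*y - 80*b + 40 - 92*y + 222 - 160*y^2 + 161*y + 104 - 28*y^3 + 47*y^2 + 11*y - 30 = 384*b - 28*y^3 + y^2*(-56*b - 113) + y*(80 - 128*b) + 336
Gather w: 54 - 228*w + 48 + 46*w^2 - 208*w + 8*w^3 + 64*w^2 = 8*w^3 + 110*w^2 - 436*w + 102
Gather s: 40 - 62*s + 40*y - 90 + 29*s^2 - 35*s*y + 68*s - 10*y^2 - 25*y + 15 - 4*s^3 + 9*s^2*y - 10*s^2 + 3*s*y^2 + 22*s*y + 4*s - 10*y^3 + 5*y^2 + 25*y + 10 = -4*s^3 + s^2*(9*y + 19) + s*(3*y^2 - 13*y + 10) - 10*y^3 - 5*y^2 + 40*y - 25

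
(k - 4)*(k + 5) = k^2 + k - 20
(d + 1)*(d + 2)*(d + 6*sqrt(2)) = d^3 + 3*d^2 + 6*sqrt(2)*d^2 + 2*d + 18*sqrt(2)*d + 12*sqrt(2)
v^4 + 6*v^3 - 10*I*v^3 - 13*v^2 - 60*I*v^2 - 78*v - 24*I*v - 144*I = (v + 6)*(v - 8*I)*(v - 3*I)*(v + I)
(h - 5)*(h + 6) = h^2 + h - 30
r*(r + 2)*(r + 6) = r^3 + 8*r^2 + 12*r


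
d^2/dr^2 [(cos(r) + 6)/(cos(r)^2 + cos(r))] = (-(cos(r) + 1)^2*cos(r)^3 + (cos(r) + 1)*(12*cos(r) + 27*cos(2*r) + 4*cos(3*r) - 1)*cos(r)/2 + 2*(cos(r) + 6)*(2*cos(r) + 1)^2*sin(r)^2)/((cos(r) + 1)^3*cos(r)^3)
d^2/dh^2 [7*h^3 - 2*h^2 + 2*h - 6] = 42*h - 4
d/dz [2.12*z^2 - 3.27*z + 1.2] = 4.24*z - 3.27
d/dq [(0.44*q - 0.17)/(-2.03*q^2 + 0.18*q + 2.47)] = (0.8932*q^2 - 0.6902*q + 1.1174)/(4.1209*q^4 - 0.7308*q^3 - 9.9958*q^2 + 0.8892*q + 6.1009)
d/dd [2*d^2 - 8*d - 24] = 4*d - 8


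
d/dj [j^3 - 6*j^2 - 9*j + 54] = 3*j^2 - 12*j - 9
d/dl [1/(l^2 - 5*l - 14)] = (5 - 2*l)/(-l^2 + 5*l + 14)^2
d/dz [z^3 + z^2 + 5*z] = 3*z^2 + 2*z + 5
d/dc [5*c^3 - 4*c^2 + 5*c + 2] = 15*c^2 - 8*c + 5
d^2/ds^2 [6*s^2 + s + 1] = 12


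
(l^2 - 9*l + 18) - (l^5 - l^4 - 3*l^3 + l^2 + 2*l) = -l^5 + l^4 + 3*l^3 - 11*l + 18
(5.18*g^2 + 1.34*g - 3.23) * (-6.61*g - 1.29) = -34.2398*g^3 - 15.5396*g^2 + 19.6217*g + 4.1667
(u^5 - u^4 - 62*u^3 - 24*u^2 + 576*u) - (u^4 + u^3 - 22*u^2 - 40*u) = u^5 - 2*u^4 - 63*u^3 - 2*u^2 + 616*u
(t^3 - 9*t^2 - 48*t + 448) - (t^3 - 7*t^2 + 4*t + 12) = -2*t^2 - 52*t + 436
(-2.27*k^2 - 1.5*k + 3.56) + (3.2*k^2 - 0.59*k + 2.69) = 0.93*k^2 - 2.09*k + 6.25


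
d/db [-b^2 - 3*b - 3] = -2*b - 3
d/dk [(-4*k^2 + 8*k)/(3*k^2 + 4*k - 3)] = 8*(-5*k^2 + 3*k - 3)/(9*k^4 + 24*k^3 - 2*k^2 - 24*k + 9)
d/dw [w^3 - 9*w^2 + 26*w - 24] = 3*w^2 - 18*w + 26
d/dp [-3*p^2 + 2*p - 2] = 2 - 6*p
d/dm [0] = 0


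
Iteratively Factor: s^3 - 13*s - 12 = (s - 4)*(s^2 + 4*s + 3) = (s - 4)*(s + 3)*(s + 1)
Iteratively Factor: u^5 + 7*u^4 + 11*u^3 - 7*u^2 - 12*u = (u + 4)*(u^4 + 3*u^3 - u^2 - 3*u) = (u + 1)*(u + 4)*(u^3 + 2*u^2 - 3*u) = (u - 1)*(u + 1)*(u + 4)*(u^2 + 3*u) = u*(u - 1)*(u + 1)*(u + 4)*(u + 3)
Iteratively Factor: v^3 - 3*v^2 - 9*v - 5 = (v - 5)*(v^2 + 2*v + 1) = (v - 5)*(v + 1)*(v + 1)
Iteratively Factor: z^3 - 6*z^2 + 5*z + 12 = (z + 1)*(z^2 - 7*z + 12) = (z - 3)*(z + 1)*(z - 4)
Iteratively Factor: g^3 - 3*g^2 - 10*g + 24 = (g + 3)*(g^2 - 6*g + 8) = (g - 4)*(g + 3)*(g - 2)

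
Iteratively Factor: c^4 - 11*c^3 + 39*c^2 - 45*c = (c - 3)*(c^3 - 8*c^2 + 15*c) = (c - 3)^2*(c^2 - 5*c) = c*(c - 3)^2*(c - 5)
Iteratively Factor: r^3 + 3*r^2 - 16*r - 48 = (r + 3)*(r^2 - 16) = (r - 4)*(r + 3)*(r + 4)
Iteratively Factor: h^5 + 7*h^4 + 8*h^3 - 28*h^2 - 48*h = (h - 2)*(h^4 + 9*h^3 + 26*h^2 + 24*h) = h*(h - 2)*(h^3 + 9*h^2 + 26*h + 24) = h*(h - 2)*(h + 3)*(h^2 + 6*h + 8) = h*(h - 2)*(h + 2)*(h + 3)*(h + 4)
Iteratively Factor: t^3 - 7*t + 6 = (t - 1)*(t^2 + t - 6) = (t - 2)*(t - 1)*(t + 3)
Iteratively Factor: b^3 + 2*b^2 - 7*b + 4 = (b - 1)*(b^2 + 3*b - 4) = (b - 1)*(b + 4)*(b - 1)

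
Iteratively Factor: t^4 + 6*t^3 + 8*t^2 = (t)*(t^3 + 6*t^2 + 8*t) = t^2*(t^2 + 6*t + 8) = t^2*(t + 4)*(t + 2)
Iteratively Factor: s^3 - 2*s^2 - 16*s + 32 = (s + 4)*(s^2 - 6*s + 8) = (s - 2)*(s + 4)*(s - 4)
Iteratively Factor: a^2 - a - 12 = (a - 4)*(a + 3)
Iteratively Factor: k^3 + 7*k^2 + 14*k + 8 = (k + 1)*(k^2 + 6*k + 8) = (k + 1)*(k + 2)*(k + 4)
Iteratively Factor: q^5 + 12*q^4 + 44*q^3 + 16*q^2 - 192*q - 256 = (q + 4)*(q^4 + 8*q^3 + 12*q^2 - 32*q - 64) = (q - 2)*(q + 4)*(q^3 + 10*q^2 + 32*q + 32) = (q - 2)*(q + 4)^2*(q^2 + 6*q + 8) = (q - 2)*(q + 4)^3*(q + 2)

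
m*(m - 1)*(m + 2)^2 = m^4 + 3*m^3 - 4*m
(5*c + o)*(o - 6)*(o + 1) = 5*c*o^2 - 25*c*o - 30*c + o^3 - 5*o^2 - 6*o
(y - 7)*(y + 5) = y^2 - 2*y - 35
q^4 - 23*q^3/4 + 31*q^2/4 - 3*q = q*(q - 4)*(q - 1)*(q - 3/4)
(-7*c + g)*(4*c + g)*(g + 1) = -28*c^2*g - 28*c^2 - 3*c*g^2 - 3*c*g + g^3 + g^2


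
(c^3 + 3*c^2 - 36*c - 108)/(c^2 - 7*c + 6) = (c^2 + 9*c + 18)/(c - 1)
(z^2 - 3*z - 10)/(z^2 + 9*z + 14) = (z - 5)/(z + 7)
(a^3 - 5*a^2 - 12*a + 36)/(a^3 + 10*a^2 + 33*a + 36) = (a^2 - 8*a + 12)/(a^2 + 7*a + 12)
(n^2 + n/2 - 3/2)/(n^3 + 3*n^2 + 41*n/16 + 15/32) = 16*(n - 1)/(16*n^2 + 24*n + 5)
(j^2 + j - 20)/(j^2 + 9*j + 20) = (j - 4)/(j + 4)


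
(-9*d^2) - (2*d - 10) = -9*d^2 - 2*d + 10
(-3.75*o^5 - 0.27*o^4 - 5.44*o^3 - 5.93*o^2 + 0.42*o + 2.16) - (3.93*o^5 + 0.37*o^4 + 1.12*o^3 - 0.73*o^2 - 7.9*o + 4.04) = -7.68*o^5 - 0.64*o^4 - 6.56*o^3 - 5.2*o^2 + 8.32*o - 1.88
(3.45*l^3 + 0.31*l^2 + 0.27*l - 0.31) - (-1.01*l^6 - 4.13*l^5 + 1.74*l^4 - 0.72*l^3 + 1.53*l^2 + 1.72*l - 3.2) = 1.01*l^6 + 4.13*l^5 - 1.74*l^4 + 4.17*l^3 - 1.22*l^2 - 1.45*l + 2.89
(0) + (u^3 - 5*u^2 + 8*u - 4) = u^3 - 5*u^2 + 8*u - 4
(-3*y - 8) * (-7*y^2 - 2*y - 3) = 21*y^3 + 62*y^2 + 25*y + 24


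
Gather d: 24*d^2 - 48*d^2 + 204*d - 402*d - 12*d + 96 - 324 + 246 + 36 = -24*d^2 - 210*d + 54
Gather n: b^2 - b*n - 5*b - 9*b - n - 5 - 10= b^2 - 14*b + n*(-b - 1) - 15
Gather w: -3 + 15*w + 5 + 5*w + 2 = 20*w + 4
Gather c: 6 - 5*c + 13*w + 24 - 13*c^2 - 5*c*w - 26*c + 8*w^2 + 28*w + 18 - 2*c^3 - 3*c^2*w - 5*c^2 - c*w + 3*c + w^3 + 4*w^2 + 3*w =-2*c^3 + c^2*(-3*w - 18) + c*(-6*w - 28) + w^3 + 12*w^2 + 44*w + 48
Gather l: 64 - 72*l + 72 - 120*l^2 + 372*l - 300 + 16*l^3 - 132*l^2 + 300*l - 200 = 16*l^3 - 252*l^2 + 600*l - 364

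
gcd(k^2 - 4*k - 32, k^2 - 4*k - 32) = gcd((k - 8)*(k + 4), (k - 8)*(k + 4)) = k^2 - 4*k - 32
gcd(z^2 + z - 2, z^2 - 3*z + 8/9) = 1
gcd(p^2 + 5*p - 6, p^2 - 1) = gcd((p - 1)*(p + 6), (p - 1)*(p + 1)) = p - 1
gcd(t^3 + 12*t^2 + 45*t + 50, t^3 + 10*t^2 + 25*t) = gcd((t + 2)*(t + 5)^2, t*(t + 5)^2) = t^2 + 10*t + 25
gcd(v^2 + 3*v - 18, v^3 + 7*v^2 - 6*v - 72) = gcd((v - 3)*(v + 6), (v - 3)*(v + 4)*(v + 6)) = v^2 + 3*v - 18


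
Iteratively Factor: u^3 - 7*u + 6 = (u - 1)*(u^2 + u - 6) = (u - 2)*(u - 1)*(u + 3)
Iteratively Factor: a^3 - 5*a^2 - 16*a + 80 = (a + 4)*(a^2 - 9*a + 20) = (a - 4)*(a + 4)*(a - 5)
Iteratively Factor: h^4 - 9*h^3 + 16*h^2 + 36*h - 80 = (h - 5)*(h^3 - 4*h^2 - 4*h + 16) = (h - 5)*(h - 2)*(h^2 - 2*h - 8) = (h - 5)*(h - 4)*(h - 2)*(h + 2)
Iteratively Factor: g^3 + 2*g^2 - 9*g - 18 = (g + 2)*(g^2 - 9) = (g + 2)*(g + 3)*(g - 3)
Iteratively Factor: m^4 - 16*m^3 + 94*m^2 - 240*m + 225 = (m - 3)*(m^3 - 13*m^2 + 55*m - 75) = (m - 5)*(m - 3)*(m^2 - 8*m + 15) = (m - 5)*(m - 3)^2*(m - 5)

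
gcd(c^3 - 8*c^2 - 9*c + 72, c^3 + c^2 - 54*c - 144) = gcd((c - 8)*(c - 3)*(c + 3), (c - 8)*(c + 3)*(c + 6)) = c^2 - 5*c - 24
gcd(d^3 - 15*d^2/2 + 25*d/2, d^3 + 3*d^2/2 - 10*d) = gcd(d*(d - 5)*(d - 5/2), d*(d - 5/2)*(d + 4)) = d^2 - 5*d/2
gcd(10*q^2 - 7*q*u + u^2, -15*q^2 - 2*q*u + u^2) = 5*q - u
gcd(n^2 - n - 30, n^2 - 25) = n + 5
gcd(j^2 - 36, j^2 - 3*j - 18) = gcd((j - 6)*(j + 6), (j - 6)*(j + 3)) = j - 6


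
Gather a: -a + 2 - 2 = -a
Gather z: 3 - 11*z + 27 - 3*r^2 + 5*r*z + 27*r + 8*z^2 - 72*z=-3*r^2 + 27*r + 8*z^2 + z*(5*r - 83) + 30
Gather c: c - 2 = c - 2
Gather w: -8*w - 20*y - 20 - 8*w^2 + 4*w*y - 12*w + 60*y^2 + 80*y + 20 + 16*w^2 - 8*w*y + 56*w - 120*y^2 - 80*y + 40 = 8*w^2 + w*(36 - 4*y) - 60*y^2 - 20*y + 40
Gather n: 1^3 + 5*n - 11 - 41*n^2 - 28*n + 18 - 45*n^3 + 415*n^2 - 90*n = -45*n^3 + 374*n^2 - 113*n + 8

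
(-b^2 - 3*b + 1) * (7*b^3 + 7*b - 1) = -7*b^5 - 21*b^4 - 20*b^2 + 10*b - 1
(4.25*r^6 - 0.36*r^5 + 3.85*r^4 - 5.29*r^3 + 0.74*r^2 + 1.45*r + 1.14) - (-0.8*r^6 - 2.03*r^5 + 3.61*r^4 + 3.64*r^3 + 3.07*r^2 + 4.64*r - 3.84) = 5.05*r^6 + 1.67*r^5 + 0.24*r^4 - 8.93*r^3 - 2.33*r^2 - 3.19*r + 4.98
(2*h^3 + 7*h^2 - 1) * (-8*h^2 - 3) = -16*h^5 - 56*h^4 - 6*h^3 - 13*h^2 + 3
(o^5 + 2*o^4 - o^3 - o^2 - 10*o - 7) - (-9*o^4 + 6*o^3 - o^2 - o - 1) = o^5 + 11*o^4 - 7*o^3 - 9*o - 6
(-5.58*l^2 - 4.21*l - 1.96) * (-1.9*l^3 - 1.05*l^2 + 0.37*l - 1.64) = 10.602*l^5 + 13.858*l^4 + 6.0799*l^3 + 9.6515*l^2 + 6.1792*l + 3.2144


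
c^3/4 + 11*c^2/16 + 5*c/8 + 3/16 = (c/4 + 1/4)*(c + 3/4)*(c + 1)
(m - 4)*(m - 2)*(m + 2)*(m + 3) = m^4 - m^3 - 16*m^2 + 4*m + 48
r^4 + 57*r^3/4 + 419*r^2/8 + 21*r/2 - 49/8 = (r - 1/4)*(r + 1/2)*(r + 7)^2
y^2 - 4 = (y - 2)*(y + 2)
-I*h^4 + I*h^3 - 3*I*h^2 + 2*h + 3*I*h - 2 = (h - 1)*(h - 2*I)*(h + I)*(-I*h + 1)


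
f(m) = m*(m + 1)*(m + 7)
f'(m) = m*(m + 1) + m*(m + 7) + (m + 1)*(m + 7) = 3*m^2 + 16*m + 7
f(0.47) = 5.16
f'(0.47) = 15.18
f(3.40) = 155.58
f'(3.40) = 96.08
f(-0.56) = -1.59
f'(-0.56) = -1.02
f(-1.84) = 7.98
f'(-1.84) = -12.28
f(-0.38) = -1.56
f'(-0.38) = 1.35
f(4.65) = 306.07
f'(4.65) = 146.27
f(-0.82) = -0.91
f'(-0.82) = -4.10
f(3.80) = 196.99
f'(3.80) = 111.12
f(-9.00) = -144.00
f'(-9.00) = 106.00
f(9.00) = 1440.00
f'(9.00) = 394.00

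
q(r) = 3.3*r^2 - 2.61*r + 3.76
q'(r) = 6.6*r - 2.61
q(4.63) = 62.42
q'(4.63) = 27.95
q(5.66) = 94.70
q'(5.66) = 34.75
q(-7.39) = 203.27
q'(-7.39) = -51.38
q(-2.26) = 26.51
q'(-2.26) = -17.53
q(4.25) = 52.27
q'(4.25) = 25.44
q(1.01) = 4.49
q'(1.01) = 4.06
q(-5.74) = 127.47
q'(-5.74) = -40.49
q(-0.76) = 7.65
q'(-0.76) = -7.63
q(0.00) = 3.76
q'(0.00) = -2.61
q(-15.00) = 785.41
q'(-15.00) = -101.61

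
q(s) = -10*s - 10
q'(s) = -10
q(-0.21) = -7.90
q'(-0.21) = -10.00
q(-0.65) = -3.50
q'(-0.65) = -10.00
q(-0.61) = -3.90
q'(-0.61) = -10.00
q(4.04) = -50.40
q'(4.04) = -10.00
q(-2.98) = 19.80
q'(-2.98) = -10.00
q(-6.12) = 51.20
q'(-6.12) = -10.00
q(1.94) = -29.40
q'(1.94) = -10.00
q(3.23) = -42.30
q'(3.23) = -10.00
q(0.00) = -10.00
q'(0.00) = -10.00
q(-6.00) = 50.00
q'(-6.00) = -10.00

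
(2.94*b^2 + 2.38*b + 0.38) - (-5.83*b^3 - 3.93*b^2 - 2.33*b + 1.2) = 5.83*b^3 + 6.87*b^2 + 4.71*b - 0.82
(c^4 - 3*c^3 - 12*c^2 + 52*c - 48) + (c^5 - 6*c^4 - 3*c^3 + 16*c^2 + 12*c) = c^5 - 5*c^4 - 6*c^3 + 4*c^2 + 64*c - 48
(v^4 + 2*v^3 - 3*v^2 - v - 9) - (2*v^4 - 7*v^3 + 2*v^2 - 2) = -v^4 + 9*v^3 - 5*v^2 - v - 7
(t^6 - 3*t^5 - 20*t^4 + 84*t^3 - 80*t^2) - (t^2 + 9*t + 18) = t^6 - 3*t^5 - 20*t^4 + 84*t^3 - 81*t^2 - 9*t - 18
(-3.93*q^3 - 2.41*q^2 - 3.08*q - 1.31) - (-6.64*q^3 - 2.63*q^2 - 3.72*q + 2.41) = 2.71*q^3 + 0.22*q^2 + 0.64*q - 3.72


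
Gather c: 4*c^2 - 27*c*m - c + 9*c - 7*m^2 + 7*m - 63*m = 4*c^2 + c*(8 - 27*m) - 7*m^2 - 56*m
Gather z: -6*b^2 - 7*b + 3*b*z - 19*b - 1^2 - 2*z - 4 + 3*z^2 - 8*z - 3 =-6*b^2 - 26*b + 3*z^2 + z*(3*b - 10) - 8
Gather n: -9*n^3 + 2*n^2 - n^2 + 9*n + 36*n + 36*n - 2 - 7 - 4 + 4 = -9*n^3 + n^2 + 81*n - 9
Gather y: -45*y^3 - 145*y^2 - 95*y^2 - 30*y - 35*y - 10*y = -45*y^3 - 240*y^2 - 75*y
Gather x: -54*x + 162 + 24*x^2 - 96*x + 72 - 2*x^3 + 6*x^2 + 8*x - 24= -2*x^3 + 30*x^2 - 142*x + 210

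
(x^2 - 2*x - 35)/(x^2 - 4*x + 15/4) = 4*(x^2 - 2*x - 35)/(4*x^2 - 16*x + 15)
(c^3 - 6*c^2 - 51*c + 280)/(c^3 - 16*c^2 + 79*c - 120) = (c + 7)/(c - 3)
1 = 1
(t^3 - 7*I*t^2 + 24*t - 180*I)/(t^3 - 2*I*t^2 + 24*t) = (t^2 - I*t + 30)/(t*(t + 4*I))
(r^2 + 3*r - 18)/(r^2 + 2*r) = (r^2 + 3*r - 18)/(r*(r + 2))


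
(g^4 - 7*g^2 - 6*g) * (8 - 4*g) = -4*g^5 + 8*g^4 + 28*g^3 - 32*g^2 - 48*g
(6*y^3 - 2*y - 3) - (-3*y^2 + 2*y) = 6*y^3 + 3*y^2 - 4*y - 3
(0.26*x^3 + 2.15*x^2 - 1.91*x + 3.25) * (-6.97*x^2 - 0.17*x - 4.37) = -1.8122*x^5 - 15.0297*x^4 + 11.811*x^3 - 31.7233*x^2 + 7.7942*x - 14.2025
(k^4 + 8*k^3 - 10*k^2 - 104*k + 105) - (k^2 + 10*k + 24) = k^4 + 8*k^3 - 11*k^2 - 114*k + 81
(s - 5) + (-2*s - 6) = -s - 11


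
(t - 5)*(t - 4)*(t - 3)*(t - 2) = t^4 - 14*t^3 + 71*t^2 - 154*t + 120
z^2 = z^2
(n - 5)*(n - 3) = n^2 - 8*n + 15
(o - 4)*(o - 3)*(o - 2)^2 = o^4 - 11*o^3 + 44*o^2 - 76*o + 48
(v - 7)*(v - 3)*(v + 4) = v^3 - 6*v^2 - 19*v + 84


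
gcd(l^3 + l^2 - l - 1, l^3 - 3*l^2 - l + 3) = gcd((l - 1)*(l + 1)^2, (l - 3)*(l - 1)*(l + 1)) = l^2 - 1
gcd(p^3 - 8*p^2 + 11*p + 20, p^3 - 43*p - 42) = p + 1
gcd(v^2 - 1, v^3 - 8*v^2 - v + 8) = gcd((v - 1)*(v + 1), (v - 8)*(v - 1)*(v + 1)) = v^2 - 1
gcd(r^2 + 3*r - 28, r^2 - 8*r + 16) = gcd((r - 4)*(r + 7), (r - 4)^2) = r - 4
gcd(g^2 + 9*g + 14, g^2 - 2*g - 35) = 1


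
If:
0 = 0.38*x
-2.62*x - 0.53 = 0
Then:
No Solution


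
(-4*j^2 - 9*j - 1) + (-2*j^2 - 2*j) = -6*j^2 - 11*j - 1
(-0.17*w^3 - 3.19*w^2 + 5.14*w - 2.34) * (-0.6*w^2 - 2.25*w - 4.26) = 0.102*w^5 + 2.2965*w^4 + 4.8177*w^3 + 3.4284*w^2 - 16.6314*w + 9.9684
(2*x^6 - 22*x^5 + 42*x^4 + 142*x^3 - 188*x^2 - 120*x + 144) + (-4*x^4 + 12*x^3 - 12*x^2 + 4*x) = 2*x^6 - 22*x^5 + 38*x^4 + 154*x^3 - 200*x^2 - 116*x + 144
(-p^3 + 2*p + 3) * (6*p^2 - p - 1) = -6*p^5 + p^4 + 13*p^3 + 16*p^2 - 5*p - 3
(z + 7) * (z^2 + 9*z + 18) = z^3 + 16*z^2 + 81*z + 126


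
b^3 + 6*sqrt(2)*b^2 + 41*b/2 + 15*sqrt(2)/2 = (b + sqrt(2)/2)*(b + 5*sqrt(2)/2)*(b + 3*sqrt(2))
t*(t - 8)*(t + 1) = t^3 - 7*t^2 - 8*t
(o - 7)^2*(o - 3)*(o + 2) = o^4 - 15*o^3 + 57*o^2 + 35*o - 294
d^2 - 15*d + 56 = (d - 8)*(d - 7)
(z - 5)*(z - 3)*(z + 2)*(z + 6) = z^4 - 37*z^2 + 24*z + 180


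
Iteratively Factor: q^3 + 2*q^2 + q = (q + 1)*(q^2 + q) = (q + 1)^2*(q)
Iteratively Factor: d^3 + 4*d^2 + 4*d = (d + 2)*(d^2 + 2*d) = (d + 2)^2*(d)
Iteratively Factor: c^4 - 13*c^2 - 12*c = (c - 4)*(c^3 + 4*c^2 + 3*c) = (c - 4)*(c + 3)*(c^2 + c) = (c - 4)*(c + 1)*(c + 3)*(c)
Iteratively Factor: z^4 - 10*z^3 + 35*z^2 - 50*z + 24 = (z - 2)*(z^3 - 8*z^2 + 19*z - 12) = (z - 2)*(z - 1)*(z^2 - 7*z + 12) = (z - 3)*(z - 2)*(z - 1)*(z - 4)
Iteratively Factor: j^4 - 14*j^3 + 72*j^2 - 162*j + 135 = (j - 5)*(j^3 - 9*j^2 + 27*j - 27) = (j - 5)*(j - 3)*(j^2 - 6*j + 9) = (j - 5)*(j - 3)^2*(j - 3)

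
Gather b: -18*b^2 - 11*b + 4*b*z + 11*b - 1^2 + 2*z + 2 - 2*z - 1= -18*b^2 + 4*b*z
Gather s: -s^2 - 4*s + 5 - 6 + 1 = -s^2 - 4*s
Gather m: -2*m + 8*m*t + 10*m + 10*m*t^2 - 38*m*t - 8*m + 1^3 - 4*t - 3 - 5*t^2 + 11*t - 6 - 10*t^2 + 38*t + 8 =m*(10*t^2 - 30*t) - 15*t^2 + 45*t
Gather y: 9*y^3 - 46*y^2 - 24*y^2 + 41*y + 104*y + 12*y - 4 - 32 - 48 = 9*y^3 - 70*y^2 + 157*y - 84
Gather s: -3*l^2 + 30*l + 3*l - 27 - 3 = -3*l^2 + 33*l - 30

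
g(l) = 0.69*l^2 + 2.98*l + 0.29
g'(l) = 1.38*l + 2.98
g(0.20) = 0.91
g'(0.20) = 3.26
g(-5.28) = 3.79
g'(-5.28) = -4.31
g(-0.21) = -0.31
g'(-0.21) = 2.69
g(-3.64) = -1.41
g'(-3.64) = -2.04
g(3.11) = 16.23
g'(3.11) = 7.27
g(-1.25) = -2.36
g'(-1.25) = 1.26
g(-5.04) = 2.80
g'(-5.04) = -3.98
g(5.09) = 33.33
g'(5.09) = 10.00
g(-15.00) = 110.84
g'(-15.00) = -17.72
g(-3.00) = -2.44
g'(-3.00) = -1.16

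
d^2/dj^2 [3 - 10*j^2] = -20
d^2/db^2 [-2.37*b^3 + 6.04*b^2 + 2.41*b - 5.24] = 12.08 - 14.22*b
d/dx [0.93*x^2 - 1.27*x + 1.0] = 1.86*x - 1.27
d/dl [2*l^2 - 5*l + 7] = 4*l - 5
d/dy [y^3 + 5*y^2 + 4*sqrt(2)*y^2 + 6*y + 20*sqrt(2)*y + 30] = 3*y^2 + 10*y + 8*sqrt(2)*y + 6 + 20*sqrt(2)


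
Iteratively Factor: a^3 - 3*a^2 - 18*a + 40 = (a - 2)*(a^2 - a - 20) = (a - 2)*(a + 4)*(a - 5)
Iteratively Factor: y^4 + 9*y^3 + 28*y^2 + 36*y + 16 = (y + 2)*(y^3 + 7*y^2 + 14*y + 8) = (y + 2)*(y + 4)*(y^2 + 3*y + 2) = (y + 2)^2*(y + 4)*(y + 1)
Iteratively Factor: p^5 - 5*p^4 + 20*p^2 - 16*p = (p + 2)*(p^4 - 7*p^3 + 14*p^2 - 8*p) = (p - 4)*(p + 2)*(p^3 - 3*p^2 + 2*p) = (p - 4)*(p - 1)*(p + 2)*(p^2 - 2*p) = (p - 4)*(p - 2)*(p - 1)*(p + 2)*(p)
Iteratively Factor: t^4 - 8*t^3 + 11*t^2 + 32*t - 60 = (t + 2)*(t^3 - 10*t^2 + 31*t - 30) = (t - 3)*(t + 2)*(t^2 - 7*t + 10) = (t - 5)*(t - 3)*(t + 2)*(t - 2)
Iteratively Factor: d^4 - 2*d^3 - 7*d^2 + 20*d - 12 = (d - 2)*(d^3 - 7*d + 6) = (d - 2)*(d - 1)*(d^2 + d - 6) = (d - 2)^2*(d - 1)*(d + 3)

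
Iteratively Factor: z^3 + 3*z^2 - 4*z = (z - 1)*(z^2 + 4*z) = (z - 1)*(z + 4)*(z)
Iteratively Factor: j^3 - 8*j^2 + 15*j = (j - 5)*(j^2 - 3*j) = j*(j - 5)*(j - 3)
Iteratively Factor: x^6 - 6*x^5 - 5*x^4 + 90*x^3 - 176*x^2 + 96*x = (x - 2)*(x^5 - 4*x^4 - 13*x^3 + 64*x^2 - 48*x) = (x - 3)*(x - 2)*(x^4 - x^3 - 16*x^2 + 16*x) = x*(x - 3)*(x - 2)*(x^3 - x^2 - 16*x + 16) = x*(x - 3)*(x - 2)*(x - 1)*(x^2 - 16) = x*(x - 3)*(x - 2)*(x - 1)*(x + 4)*(x - 4)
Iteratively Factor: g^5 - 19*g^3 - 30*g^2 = (g + 2)*(g^4 - 2*g^3 - 15*g^2) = (g + 2)*(g + 3)*(g^3 - 5*g^2) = g*(g + 2)*(g + 3)*(g^2 - 5*g) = g^2*(g + 2)*(g + 3)*(g - 5)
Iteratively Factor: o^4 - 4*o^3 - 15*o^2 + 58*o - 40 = (o - 1)*(o^3 - 3*o^2 - 18*o + 40) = (o - 2)*(o - 1)*(o^2 - o - 20) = (o - 2)*(o - 1)*(o + 4)*(o - 5)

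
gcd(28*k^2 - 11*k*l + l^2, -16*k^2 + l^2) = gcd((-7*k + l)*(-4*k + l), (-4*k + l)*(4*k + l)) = 4*k - l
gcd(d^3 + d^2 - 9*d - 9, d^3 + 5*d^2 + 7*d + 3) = d^2 + 4*d + 3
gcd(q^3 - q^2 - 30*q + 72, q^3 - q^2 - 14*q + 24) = q - 3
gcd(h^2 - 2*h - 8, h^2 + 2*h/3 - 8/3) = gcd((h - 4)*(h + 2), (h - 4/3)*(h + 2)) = h + 2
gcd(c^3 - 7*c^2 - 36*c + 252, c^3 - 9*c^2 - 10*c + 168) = c^2 - 13*c + 42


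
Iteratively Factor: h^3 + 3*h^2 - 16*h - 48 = (h - 4)*(h^2 + 7*h + 12) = (h - 4)*(h + 4)*(h + 3)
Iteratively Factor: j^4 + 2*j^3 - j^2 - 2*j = (j)*(j^3 + 2*j^2 - j - 2) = j*(j + 2)*(j^2 - 1) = j*(j + 1)*(j + 2)*(j - 1)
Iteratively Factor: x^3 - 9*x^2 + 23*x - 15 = (x - 5)*(x^2 - 4*x + 3) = (x - 5)*(x - 3)*(x - 1)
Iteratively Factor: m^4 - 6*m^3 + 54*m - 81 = (m - 3)*(m^3 - 3*m^2 - 9*m + 27) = (m - 3)*(m + 3)*(m^2 - 6*m + 9) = (m - 3)^2*(m + 3)*(m - 3)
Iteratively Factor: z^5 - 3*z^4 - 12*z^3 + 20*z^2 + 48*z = (z - 4)*(z^4 + z^3 - 8*z^2 - 12*z) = (z - 4)*(z + 2)*(z^3 - z^2 - 6*z) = z*(z - 4)*(z + 2)*(z^2 - z - 6) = z*(z - 4)*(z - 3)*(z + 2)*(z + 2)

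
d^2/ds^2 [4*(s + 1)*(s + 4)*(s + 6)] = 24*s + 88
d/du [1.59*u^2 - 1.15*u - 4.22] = 3.18*u - 1.15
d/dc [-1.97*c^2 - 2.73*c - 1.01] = -3.94*c - 2.73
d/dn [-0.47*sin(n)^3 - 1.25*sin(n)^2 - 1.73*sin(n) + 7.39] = (-2.5*sin(n) + 0.705*cos(2*n) - 2.435)*cos(n)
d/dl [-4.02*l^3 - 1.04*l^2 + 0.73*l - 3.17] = -12.06*l^2 - 2.08*l + 0.73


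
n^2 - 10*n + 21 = (n - 7)*(n - 3)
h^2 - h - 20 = (h - 5)*(h + 4)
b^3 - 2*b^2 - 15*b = b*(b - 5)*(b + 3)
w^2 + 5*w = w*(w + 5)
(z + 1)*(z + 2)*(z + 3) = z^3 + 6*z^2 + 11*z + 6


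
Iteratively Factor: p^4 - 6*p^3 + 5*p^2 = (p - 5)*(p^3 - p^2) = (p - 5)*(p - 1)*(p^2) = p*(p - 5)*(p - 1)*(p)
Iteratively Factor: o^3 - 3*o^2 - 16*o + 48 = (o - 4)*(o^2 + o - 12) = (o - 4)*(o - 3)*(o + 4)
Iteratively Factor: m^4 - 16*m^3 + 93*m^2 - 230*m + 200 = (m - 2)*(m^3 - 14*m^2 + 65*m - 100) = (m - 5)*(m - 2)*(m^2 - 9*m + 20) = (m - 5)^2*(m - 2)*(m - 4)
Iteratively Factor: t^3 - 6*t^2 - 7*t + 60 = (t + 3)*(t^2 - 9*t + 20) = (t - 4)*(t + 3)*(t - 5)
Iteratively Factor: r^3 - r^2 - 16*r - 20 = (r + 2)*(r^2 - 3*r - 10) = (r + 2)^2*(r - 5)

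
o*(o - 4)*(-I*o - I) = -I*o^3 + 3*I*o^2 + 4*I*o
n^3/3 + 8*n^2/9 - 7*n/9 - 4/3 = (n/3 + 1)*(n - 4/3)*(n + 1)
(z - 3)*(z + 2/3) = z^2 - 7*z/3 - 2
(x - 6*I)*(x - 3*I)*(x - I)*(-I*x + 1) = -I*x^4 - 9*x^3 + 17*I*x^2 - 9*x + 18*I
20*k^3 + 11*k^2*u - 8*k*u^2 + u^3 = (-5*k + u)*(-4*k + u)*(k + u)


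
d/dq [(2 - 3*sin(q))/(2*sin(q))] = -cos(q)/sin(q)^2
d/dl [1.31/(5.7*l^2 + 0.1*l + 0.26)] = (-14.934*l - 0.131)/(5.7*l^2 + 0.1*l + 0.26)^2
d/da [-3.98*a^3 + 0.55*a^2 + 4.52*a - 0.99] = -11.94*a^2 + 1.1*a + 4.52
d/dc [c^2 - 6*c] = 2*c - 6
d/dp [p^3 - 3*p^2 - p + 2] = 3*p^2 - 6*p - 1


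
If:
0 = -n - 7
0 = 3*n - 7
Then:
No Solution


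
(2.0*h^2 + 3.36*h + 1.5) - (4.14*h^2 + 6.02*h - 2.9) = -2.14*h^2 - 2.66*h + 4.4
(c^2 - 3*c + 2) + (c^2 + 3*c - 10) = 2*c^2 - 8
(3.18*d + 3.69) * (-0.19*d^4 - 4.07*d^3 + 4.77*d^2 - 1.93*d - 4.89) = -0.6042*d^5 - 13.6437*d^4 + 0.1503*d^3 + 11.4639*d^2 - 22.6719*d - 18.0441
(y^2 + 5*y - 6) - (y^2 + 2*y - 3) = 3*y - 3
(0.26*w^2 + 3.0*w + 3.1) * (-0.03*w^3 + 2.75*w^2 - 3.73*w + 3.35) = -0.0078*w^5 + 0.625*w^4 + 7.1872*w^3 - 1.794*w^2 - 1.513*w + 10.385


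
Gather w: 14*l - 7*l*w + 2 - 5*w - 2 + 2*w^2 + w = 14*l + 2*w^2 + w*(-7*l - 4)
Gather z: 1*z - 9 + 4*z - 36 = 5*z - 45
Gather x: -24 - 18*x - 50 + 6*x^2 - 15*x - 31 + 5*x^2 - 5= 11*x^2 - 33*x - 110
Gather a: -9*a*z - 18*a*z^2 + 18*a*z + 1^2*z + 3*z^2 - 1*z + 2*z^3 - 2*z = a*(-18*z^2 + 9*z) + 2*z^3 + 3*z^2 - 2*z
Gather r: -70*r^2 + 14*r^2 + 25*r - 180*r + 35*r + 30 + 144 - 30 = -56*r^2 - 120*r + 144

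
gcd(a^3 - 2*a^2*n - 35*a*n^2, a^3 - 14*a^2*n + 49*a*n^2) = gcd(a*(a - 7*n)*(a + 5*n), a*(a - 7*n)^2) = a^2 - 7*a*n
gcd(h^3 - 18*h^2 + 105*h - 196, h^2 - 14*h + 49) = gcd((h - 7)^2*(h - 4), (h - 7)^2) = h^2 - 14*h + 49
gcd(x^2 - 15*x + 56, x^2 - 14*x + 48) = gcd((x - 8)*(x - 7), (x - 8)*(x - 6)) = x - 8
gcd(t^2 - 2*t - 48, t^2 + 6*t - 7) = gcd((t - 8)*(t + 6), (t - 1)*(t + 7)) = 1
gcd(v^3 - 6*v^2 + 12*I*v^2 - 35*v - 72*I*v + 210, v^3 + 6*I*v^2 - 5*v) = v + 5*I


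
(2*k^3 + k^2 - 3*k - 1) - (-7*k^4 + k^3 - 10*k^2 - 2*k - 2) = 7*k^4 + k^3 + 11*k^2 - k + 1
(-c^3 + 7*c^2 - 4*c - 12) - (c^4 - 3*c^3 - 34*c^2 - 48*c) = -c^4 + 2*c^3 + 41*c^2 + 44*c - 12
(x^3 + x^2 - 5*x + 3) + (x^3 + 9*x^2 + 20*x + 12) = 2*x^3 + 10*x^2 + 15*x + 15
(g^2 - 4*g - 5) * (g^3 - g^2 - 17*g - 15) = g^5 - 5*g^4 - 18*g^3 + 58*g^2 + 145*g + 75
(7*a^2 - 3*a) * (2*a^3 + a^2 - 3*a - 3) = 14*a^5 + a^4 - 24*a^3 - 12*a^2 + 9*a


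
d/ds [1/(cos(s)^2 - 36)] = 2*sin(s)*cos(s)/(cos(s)^2 - 36)^2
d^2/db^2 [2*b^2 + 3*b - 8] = 4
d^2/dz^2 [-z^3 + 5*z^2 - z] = 10 - 6*z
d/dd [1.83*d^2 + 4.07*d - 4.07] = 3.66*d + 4.07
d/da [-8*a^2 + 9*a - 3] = 9 - 16*a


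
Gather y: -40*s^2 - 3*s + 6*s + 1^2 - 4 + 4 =-40*s^2 + 3*s + 1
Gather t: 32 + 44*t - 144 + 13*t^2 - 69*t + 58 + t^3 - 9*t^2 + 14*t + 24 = t^3 + 4*t^2 - 11*t - 30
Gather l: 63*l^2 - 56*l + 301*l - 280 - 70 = 63*l^2 + 245*l - 350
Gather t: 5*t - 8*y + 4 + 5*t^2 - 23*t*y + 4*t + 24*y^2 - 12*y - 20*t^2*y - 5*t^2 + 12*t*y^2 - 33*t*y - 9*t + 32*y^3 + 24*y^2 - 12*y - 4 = -20*t^2*y + t*(12*y^2 - 56*y) + 32*y^3 + 48*y^2 - 32*y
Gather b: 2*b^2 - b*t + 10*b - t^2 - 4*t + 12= 2*b^2 + b*(10 - t) - t^2 - 4*t + 12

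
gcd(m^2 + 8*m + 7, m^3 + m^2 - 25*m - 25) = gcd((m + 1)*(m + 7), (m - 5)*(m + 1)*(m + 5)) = m + 1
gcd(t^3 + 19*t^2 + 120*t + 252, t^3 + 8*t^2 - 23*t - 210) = t^2 + 13*t + 42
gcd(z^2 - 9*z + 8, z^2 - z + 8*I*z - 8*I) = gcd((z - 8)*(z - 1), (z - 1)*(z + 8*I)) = z - 1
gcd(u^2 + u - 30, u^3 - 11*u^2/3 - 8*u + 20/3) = u - 5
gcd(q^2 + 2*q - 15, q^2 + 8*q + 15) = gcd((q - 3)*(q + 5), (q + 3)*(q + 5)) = q + 5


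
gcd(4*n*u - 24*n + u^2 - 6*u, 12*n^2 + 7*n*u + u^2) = 4*n + u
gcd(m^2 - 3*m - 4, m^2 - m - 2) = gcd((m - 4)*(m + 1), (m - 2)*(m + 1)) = m + 1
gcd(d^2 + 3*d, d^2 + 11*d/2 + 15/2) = d + 3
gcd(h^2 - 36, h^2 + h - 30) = h + 6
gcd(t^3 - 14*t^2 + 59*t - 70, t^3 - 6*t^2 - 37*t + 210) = t^2 - 12*t + 35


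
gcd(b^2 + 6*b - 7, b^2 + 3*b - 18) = 1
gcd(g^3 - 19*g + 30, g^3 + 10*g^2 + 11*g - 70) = g^2 + 3*g - 10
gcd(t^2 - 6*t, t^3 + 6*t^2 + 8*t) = t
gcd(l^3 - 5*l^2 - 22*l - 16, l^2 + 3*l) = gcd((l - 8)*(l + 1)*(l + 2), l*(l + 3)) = 1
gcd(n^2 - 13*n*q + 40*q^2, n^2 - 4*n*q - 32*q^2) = -n + 8*q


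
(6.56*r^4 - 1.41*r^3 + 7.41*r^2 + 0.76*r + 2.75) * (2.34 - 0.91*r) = -5.9696*r^5 + 16.6335*r^4 - 10.0425*r^3 + 16.6478*r^2 - 0.7241*r + 6.435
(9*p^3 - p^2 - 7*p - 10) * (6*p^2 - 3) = 54*p^5 - 6*p^4 - 69*p^3 - 57*p^2 + 21*p + 30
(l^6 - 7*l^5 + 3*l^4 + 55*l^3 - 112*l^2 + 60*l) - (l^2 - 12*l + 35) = l^6 - 7*l^5 + 3*l^4 + 55*l^3 - 113*l^2 + 72*l - 35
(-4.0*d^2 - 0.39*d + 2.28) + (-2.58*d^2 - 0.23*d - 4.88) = -6.58*d^2 - 0.62*d - 2.6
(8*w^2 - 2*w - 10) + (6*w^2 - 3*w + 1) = 14*w^2 - 5*w - 9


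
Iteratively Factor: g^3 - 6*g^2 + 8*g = (g - 2)*(g^2 - 4*g) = (g - 4)*(g - 2)*(g)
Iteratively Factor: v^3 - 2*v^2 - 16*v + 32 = (v - 2)*(v^2 - 16) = (v - 2)*(v + 4)*(v - 4)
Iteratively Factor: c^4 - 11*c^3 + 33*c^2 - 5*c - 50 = (c - 5)*(c^3 - 6*c^2 + 3*c + 10) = (c - 5)^2*(c^2 - c - 2) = (c - 5)^2*(c - 2)*(c + 1)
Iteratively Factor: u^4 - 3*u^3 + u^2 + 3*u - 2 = (u - 1)*(u^3 - 2*u^2 - u + 2) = (u - 2)*(u - 1)*(u^2 - 1) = (u - 2)*(u - 1)*(u + 1)*(u - 1)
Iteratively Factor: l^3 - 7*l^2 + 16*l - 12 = (l - 3)*(l^2 - 4*l + 4) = (l - 3)*(l - 2)*(l - 2)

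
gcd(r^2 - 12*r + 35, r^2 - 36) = 1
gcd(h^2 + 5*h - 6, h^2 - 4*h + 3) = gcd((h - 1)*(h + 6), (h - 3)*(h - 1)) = h - 1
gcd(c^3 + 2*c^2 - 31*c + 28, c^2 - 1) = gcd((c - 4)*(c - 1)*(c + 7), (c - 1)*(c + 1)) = c - 1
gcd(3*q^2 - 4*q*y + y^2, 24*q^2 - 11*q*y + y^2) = -3*q + y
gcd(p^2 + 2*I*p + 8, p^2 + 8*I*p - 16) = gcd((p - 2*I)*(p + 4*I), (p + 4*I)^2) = p + 4*I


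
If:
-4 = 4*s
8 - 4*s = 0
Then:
No Solution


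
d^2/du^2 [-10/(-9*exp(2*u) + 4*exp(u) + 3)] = 40*((1 - 9*exp(u))*(-9*exp(2*u) + 4*exp(u) + 3) - 2*(9*exp(u) - 2)^2*exp(u))*exp(u)/(-9*exp(2*u) + 4*exp(u) + 3)^3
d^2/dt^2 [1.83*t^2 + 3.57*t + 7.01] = 3.66000000000000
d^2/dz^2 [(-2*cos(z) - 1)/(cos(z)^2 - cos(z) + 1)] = (-18*sin(z)^4*cos(z) - 6*sin(z)^4 + 5*sin(z)^2 - 23*cos(z)/4 + 3*cos(3*z)/4 + cos(5*z) + 5)/(sin(z)^2 + cos(z) - 2)^3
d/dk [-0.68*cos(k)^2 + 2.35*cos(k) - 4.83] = (1.36*cos(k) - 2.35)*sin(k)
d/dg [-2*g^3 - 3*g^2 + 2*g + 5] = -6*g^2 - 6*g + 2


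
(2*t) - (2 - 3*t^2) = 3*t^2 + 2*t - 2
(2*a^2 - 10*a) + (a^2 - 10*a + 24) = 3*a^2 - 20*a + 24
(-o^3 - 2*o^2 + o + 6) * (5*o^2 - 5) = -5*o^5 - 10*o^4 + 10*o^3 + 40*o^2 - 5*o - 30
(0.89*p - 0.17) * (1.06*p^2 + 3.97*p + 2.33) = 0.9434*p^3 + 3.3531*p^2 + 1.3988*p - 0.3961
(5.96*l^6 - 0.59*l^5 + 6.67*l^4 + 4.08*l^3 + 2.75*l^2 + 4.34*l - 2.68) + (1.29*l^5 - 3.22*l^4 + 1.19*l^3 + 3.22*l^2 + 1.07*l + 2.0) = 5.96*l^6 + 0.7*l^5 + 3.45*l^4 + 5.27*l^3 + 5.97*l^2 + 5.41*l - 0.68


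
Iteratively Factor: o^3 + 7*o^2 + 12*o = (o + 3)*(o^2 + 4*o) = o*(o + 3)*(o + 4)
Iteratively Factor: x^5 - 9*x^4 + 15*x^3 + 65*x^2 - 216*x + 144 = (x + 3)*(x^4 - 12*x^3 + 51*x^2 - 88*x + 48) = (x - 4)*(x + 3)*(x^3 - 8*x^2 + 19*x - 12) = (x - 4)*(x - 3)*(x + 3)*(x^2 - 5*x + 4) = (x - 4)^2*(x - 3)*(x + 3)*(x - 1)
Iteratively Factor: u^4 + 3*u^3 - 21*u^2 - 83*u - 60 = (u - 5)*(u^3 + 8*u^2 + 19*u + 12) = (u - 5)*(u + 3)*(u^2 + 5*u + 4) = (u - 5)*(u + 3)*(u + 4)*(u + 1)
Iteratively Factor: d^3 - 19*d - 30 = (d - 5)*(d^2 + 5*d + 6) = (d - 5)*(d + 2)*(d + 3)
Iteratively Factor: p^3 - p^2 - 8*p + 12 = (p - 2)*(p^2 + p - 6) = (p - 2)^2*(p + 3)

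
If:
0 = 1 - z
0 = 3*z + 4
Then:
No Solution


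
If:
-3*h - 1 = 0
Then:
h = -1/3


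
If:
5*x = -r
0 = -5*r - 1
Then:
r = -1/5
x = 1/25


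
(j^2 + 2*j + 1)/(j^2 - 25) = (j^2 + 2*j + 1)/(j^2 - 25)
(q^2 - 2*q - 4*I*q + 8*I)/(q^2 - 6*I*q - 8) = (q - 2)/(q - 2*I)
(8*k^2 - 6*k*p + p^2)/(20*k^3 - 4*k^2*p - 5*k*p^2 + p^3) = (-4*k + p)/(-10*k^2 - 3*k*p + p^2)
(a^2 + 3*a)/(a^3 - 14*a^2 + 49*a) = (a + 3)/(a^2 - 14*a + 49)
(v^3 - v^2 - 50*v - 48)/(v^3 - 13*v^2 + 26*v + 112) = (v^2 + 7*v + 6)/(v^2 - 5*v - 14)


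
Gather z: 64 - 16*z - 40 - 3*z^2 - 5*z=-3*z^2 - 21*z + 24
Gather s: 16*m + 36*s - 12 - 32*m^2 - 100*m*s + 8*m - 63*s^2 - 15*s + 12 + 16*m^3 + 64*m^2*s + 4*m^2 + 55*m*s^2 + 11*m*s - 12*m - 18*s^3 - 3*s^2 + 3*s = 16*m^3 - 28*m^2 + 12*m - 18*s^3 + s^2*(55*m - 66) + s*(64*m^2 - 89*m + 24)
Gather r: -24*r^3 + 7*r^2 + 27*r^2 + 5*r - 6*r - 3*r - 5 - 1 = -24*r^3 + 34*r^2 - 4*r - 6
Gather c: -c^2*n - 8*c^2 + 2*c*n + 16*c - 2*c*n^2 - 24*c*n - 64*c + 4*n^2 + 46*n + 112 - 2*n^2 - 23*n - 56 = c^2*(-n - 8) + c*(-2*n^2 - 22*n - 48) + 2*n^2 + 23*n + 56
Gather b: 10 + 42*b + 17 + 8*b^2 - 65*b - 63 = 8*b^2 - 23*b - 36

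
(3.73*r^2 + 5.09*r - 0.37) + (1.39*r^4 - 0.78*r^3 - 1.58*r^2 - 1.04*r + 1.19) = 1.39*r^4 - 0.78*r^3 + 2.15*r^2 + 4.05*r + 0.82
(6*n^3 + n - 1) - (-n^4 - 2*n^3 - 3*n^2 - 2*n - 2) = n^4 + 8*n^3 + 3*n^2 + 3*n + 1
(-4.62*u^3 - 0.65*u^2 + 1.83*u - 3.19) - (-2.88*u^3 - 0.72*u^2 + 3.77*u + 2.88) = -1.74*u^3 + 0.07*u^2 - 1.94*u - 6.07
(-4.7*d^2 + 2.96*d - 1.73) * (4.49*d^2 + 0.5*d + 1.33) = -21.103*d^4 + 10.9404*d^3 - 12.5387*d^2 + 3.0718*d - 2.3009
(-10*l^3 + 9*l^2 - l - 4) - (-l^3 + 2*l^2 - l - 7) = -9*l^3 + 7*l^2 + 3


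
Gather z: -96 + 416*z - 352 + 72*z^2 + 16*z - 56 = 72*z^2 + 432*z - 504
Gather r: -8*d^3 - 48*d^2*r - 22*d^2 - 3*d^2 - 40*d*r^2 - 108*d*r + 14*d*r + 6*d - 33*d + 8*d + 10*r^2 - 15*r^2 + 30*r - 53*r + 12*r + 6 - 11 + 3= -8*d^3 - 25*d^2 - 19*d + r^2*(-40*d - 5) + r*(-48*d^2 - 94*d - 11) - 2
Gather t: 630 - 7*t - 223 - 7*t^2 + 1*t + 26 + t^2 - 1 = -6*t^2 - 6*t + 432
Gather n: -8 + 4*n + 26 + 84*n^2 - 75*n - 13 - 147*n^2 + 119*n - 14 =-63*n^2 + 48*n - 9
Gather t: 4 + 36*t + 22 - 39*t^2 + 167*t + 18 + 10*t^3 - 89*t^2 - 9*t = 10*t^3 - 128*t^2 + 194*t + 44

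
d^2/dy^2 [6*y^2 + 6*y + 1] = 12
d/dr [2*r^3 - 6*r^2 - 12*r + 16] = 6*r^2 - 12*r - 12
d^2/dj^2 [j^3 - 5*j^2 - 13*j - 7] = 6*j - 10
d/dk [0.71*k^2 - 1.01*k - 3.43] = 1.42*k - 1.01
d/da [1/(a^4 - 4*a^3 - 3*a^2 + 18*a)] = 2*(3 - 2*a^2)/(a^2*(a^5 - 5*a^4 - 5*a^3 + 45*a^2 - 108))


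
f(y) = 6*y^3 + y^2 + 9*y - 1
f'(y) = 18*y^2 + 2*y + 9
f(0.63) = 6.57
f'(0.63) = 17.40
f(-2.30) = -89.41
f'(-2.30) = 99.62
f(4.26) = 519.34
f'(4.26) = 344.18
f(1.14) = 19.45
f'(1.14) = 34.67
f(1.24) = 23.14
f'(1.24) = 39.16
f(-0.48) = -5.75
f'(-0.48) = 12.19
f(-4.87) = -714.12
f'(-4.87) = 426.16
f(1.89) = 60.09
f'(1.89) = 77.08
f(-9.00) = -4375.00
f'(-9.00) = 1449.00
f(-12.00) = -10333.00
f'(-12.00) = 2577.00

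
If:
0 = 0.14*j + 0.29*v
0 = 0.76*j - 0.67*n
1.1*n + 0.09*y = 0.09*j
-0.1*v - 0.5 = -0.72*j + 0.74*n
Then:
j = -7.03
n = -7.97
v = 3.39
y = 90.43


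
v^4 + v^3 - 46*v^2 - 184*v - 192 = (v - 8)*(v + 2)*(v + 3)*(v + 4)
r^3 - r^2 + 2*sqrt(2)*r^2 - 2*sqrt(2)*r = r*(r - 1)*(r + 2*sqrt(2))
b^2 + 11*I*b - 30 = (b + 5*I)*(b + 6*I)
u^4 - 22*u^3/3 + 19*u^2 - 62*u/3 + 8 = (u - 3)*(u - 2)*(u - 4/3)*(u - 1)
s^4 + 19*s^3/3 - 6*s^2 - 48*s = s*(s - 8/3)*(s + 3)*(s + 6)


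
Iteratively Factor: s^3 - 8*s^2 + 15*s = (s)*(s^2 - 8*s + 15) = s*(s - 5)*(s - 3)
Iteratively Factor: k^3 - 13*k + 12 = (k - 3)*(k^2 + 3*k - 4) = (k - 3)*(k - 1)*(k + 4)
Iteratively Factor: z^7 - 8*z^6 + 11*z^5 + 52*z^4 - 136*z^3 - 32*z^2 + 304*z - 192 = (z - 4)*(z^6 - 4*z^5 - 5*z^4 + 32*z^3 - 8*z^2 - 64*z + 48) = (z - 4)*(z - 2)*(z^5 - 2*z^4 - 9*z^3 + 14*z^2 + 20*z - 24) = (z - 4)*(z - 2)*(z + 2)*(z^4 - 4*z^3 - z^2 + 16*z - 12) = (z - 4)*(z - 2)^2*(z + 2)*(z^3 - 2*z^2 - 5*z + 6) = (z - 4)*(z - 2)^2*(z - 1)*(z + 2)*(z^2 - z - 6) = (z - 4)*(z - 2)^2*(z - 1)*(z + 2)^2*(z - 3)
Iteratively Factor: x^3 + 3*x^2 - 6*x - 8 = (x + 1)*(x^2 + 2*x - 8) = (x - 2)*(x + 1)*(x + 4)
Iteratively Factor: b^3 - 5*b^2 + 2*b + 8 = (b + 1)*(b^2 - 6*b + 8) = (b - 4)*(b + 1)*(b - 2)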